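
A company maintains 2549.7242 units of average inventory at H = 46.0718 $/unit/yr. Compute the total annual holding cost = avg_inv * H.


Cost = 2549.7242 * 46.0718 = 117470.3834

117470.3834 $/yr


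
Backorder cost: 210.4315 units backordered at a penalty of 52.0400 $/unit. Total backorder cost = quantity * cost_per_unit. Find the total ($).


Total = 210.4315 * 52.0400 = 10950.8553

10950.8553 $


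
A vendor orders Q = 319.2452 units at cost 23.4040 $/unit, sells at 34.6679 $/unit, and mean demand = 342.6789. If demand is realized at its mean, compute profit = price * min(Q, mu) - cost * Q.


Sales at mu = min(319.2452, 342.6789) = 319.2452
Revenue = 34.6679 * 319.2452 = 11067.5607
Total cost = 23.4040 * 319.2452 = 7471.6147
Profit = 11067.5607 - 7471.6147 = 3595.9460

3595.9460 $


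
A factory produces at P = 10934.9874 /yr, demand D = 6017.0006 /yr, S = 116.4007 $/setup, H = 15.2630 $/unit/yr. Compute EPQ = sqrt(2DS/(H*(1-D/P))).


1 - D/P = 1 - 0.5503 = 0.4497
H*(1-D/P) = 6.8645
2DS = 1400766.1635
EPQ = sqrt(204059.4287) = 451.7294

451.7294 units


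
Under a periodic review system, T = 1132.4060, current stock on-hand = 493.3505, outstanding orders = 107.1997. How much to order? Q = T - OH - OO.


Inventory position = OH + OO = 493.3505 + 107.1997 = 600.5502
Q = 1132.4060 - 600.5502 = 531.8558

531.8558 units


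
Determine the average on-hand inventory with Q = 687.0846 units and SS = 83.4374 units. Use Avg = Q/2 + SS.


Q/2 = 343.5423
Avg = 343.5423 + 83.4374 = 426.9797

426.9797 units


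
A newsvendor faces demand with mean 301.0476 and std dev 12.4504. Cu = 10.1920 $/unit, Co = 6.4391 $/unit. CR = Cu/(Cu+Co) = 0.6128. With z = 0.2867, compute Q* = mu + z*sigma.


CR = Cu/(Cu+Co) = 10.1920/(10.1920+6.4391) = 0.6128
z = 0.2867
Q* = 301.0476 + 0.2867 * 12.4504 = 304.6171

304.6171 units


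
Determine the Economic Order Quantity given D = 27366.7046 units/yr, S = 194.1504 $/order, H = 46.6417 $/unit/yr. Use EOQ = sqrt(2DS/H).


2*D*S = 2 * 27366.7046 * 194.1504 = 10626513.2895
2*D*S/H = 227832.8897
EOQ = sqrt(227832.8897) = 477.3184

477.3184 units


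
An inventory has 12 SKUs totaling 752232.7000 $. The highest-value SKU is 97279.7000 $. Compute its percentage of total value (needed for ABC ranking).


Top item = 97279.7000
Total = 752232.7000
Percentage = 97279.7000 / 752232.7000 * 100 = 12.9321

12.9321%


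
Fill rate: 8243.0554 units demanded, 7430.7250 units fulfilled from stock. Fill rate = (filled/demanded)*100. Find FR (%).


FR = 7430.7250 / 8243.0554 * 100 = 90.1453

90.1453%


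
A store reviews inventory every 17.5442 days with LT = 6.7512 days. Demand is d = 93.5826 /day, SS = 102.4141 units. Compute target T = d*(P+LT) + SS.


P + LT = 24.2954
d*(P+LT) = 93.5826 * 24.2954 = 2273.6267
T = 2273.6267 + 102.4141 = 2376.0408

2376.0408 units


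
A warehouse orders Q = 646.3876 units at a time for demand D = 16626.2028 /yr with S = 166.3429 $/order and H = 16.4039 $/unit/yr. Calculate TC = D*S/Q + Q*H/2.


Ordering cost = D*S/Q = 4278.6260
Holding cost = Q*H/2 = 5301.6388
TC = 4278.6260 + 5301.6388 = 9580.2648

9580.2648 $/yr


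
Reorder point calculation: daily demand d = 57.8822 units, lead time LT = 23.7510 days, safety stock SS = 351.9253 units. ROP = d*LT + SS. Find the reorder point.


d*LT = 57.8822 * 23.7510 = 1374.7601
ROP = 1374.7601 + 351.9253 = 1726.6854

1726.6854 units


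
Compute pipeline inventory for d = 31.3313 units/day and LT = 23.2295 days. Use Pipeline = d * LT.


Pipeline = 31.3313 * 23.2295 = 727.8104

727.8104 units


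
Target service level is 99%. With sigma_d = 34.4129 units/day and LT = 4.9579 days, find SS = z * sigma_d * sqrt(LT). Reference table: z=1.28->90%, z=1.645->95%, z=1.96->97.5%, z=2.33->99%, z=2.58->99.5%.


From the table, SL = 99% corresponds to z = 2.33
sqrt(LT) = sqrt(4.9579) = 2.2266
SS = 2.33 * 34.4129 * 2.2266 = 178.5361

178.5361 units


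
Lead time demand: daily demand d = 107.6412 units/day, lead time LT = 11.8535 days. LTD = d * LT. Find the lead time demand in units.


LTD = 107.6412 * 11.8535 = 1275.9250

1275.9250 units


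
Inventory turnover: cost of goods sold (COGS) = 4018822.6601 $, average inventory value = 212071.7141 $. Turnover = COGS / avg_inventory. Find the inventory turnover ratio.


Turnover = 4018822.6601 / 212071.7141 = 18.9503

18.9503


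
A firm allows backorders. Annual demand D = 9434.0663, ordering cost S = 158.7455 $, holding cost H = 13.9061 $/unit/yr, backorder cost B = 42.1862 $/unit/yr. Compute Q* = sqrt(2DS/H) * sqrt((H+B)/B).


sqrt(2DS/H) = 464.1010
sqrt((H+B)/B) = 1.1531
Q* = 464.1010 * 1.1531 = 535.1542

535.1542 units


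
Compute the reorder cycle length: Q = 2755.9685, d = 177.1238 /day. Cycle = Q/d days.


Cycle = 2755.9685 / 177.1238 = 15.5596

15.5596 days


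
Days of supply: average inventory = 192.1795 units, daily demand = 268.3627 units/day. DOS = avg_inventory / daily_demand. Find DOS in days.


DOS = 192.1795 / 268.3627 = 0.7161

0.7161 days


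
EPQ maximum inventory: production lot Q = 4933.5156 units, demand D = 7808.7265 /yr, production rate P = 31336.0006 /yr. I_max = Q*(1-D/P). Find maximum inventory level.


D/P = 0.2492
1 - D/P = 0.7508
I_max = 4933.5156 * 0.7508 = 3704.1158

3704.1158 units


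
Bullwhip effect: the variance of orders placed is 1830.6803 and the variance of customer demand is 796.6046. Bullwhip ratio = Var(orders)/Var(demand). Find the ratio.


BW = 1830.6803 / 796.6046 = 2.2981

2.2981


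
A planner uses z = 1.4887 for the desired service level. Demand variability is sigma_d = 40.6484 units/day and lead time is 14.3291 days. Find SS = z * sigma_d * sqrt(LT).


sqrt(LT) = sqrt(14.3291) = 3.7854
SS = 1.4887 * 40.6484 * 3.7854 = 229.0657

229.0657 units


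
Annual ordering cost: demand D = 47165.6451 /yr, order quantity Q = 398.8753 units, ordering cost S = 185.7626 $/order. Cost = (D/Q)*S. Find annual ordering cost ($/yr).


Number of orders = D/Q = 118.2466
Cost = 118.2466 * 185.7626 = 21965.7945

21965.7945 $/yr


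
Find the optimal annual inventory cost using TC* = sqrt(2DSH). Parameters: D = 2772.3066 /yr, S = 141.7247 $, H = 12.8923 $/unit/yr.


2*D*S*H = 10130880.7602
TC* = sqrt(10130880.7602) = 3182.9045

3182.9045 $/yr


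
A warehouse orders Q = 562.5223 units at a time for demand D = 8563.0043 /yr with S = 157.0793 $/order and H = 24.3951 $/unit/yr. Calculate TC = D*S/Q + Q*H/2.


Ordering cost = D*S/Q = 2391.1420
Holding cost = Q*H/2 = 6861.3939
TC = 2391.1420 + 6861.3939 = 9252.5359

9252.5359 $/yr


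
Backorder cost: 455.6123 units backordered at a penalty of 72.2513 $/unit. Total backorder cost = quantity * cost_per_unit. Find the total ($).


Total = 455.6123 * 72.2513 = 32918.5810

32918.5810 $


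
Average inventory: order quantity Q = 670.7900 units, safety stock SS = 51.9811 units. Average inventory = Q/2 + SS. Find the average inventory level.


Q/2 = 335.3950
Avg = 335.3950 + 51.9811 = 387.3761

387.3761 units


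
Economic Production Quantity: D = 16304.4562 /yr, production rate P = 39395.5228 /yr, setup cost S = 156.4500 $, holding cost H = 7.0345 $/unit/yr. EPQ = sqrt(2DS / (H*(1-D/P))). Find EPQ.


1 - D/P = 1 - 0.4139 = 0.5861
H*(1-D/P) = 4.1232
2DS = 5101664.3450
EPQ = sqrt(1237318.5441) = 1112.3482

1112.3482 units


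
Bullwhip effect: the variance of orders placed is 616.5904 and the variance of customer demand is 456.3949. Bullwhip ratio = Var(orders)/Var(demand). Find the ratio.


BW = 616.5904 / 456.3949 = 1.3510

1.3510


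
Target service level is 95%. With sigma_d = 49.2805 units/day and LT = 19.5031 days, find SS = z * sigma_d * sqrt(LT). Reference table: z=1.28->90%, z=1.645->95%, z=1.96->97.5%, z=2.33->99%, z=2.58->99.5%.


From the table, SL = 95% corresponds to z = 1.645
sqrt(LT) = sqrt(19.5031) = 4.4162
SS = 1.645 * 49.2805 * 4.4162 = 358.0081

358.0081 units


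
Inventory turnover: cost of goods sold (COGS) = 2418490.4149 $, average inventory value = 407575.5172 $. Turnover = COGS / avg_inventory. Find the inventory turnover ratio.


Turnover = 2418490.4149 / 407575.5172 = 5.9338

5.9338


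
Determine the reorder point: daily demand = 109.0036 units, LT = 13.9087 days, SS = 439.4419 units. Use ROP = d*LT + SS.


d*LT = 109.0036 * 13.9087 = 1516.0984
ROP = 1516.0984 + 439.4419 = 1955.5403

1955.5403 units


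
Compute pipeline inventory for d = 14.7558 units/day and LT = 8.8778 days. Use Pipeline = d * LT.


Pipeline = 14.7558 * 8.8778 = 130.9990

130.9990 units


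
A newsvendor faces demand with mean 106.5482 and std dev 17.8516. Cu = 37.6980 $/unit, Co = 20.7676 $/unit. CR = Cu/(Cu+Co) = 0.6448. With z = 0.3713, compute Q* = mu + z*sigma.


CR = Cu/(Cu+Co) = 37.6980/(37.6980+20.7676) = 0.6448
z = 0.3713
Q* = 106.5482 + 0.3713 * 17.8516 = 113.1765

113.1765 units


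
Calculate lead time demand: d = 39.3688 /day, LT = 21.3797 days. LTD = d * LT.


LTD = 39.3688 * 21.3797 = 841.6931

841.6931 units


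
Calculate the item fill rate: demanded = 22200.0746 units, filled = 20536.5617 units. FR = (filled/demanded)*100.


FR = 20536.5617 / 22200.0746 * 100 = 92.5067

92.5067%


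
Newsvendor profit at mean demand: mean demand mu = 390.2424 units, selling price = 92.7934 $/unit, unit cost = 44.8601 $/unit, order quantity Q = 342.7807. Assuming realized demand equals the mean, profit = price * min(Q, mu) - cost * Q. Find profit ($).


Sales at mu = min(342.7807, 390.2424) = 342.7807
Revenue = 92.7934 * 342.7807 = 31807.7866
Total cost = 44.8601 * 342.7807 = 15377.1765
Profit = 31807.7866 - 15377.1765 = 16430.6101

16430.6101 $


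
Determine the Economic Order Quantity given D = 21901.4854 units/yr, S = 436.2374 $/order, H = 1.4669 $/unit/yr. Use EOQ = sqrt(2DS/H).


2*D*S = 2 * 21901.4854 * 436.2374 = 19108494.0941
2*D*S/H = 13026446.3113
EOQ = sqrt(13026446.3113) = 3609.2169

3609.2169 units


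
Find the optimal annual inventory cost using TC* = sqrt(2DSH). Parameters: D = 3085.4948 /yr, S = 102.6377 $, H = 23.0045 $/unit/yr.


2*D*S*H = 14570502.3160
TC* = sqrt(14570502.3160) = 3817.1327

3817.1327 $/yr


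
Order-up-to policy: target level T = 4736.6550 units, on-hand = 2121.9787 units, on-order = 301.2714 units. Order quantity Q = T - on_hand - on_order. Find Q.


Inventory position = OH + OO = 2121.9787 + 301.2714 = 2423.2501
Q = 4736.6550 - 2423.2501 = 2313.4049

2313.4049 units


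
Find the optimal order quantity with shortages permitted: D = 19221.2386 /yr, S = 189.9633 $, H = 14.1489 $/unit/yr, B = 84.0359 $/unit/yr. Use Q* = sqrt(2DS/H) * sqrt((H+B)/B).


sqrt(2DS/H) = 718.4213
sqrt((H+B)/B) = 1.0809
Q* = 718.4213 * 1.0809 = 776.5491

776.5491 units


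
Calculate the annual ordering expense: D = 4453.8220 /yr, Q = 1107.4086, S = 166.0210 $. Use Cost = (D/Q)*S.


Number of orders = D/Q = 4.0218
Cost = 4.0218 * 166.0210 = 667.7102

667.7102 $/yr


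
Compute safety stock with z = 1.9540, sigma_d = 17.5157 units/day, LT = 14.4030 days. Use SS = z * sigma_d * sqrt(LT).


sqrt(LT) = sqrt(14.4030) = 3.7951
SS = 1.9540 * 17.5157 * 3.7951 = 129.8908

129.8908 units


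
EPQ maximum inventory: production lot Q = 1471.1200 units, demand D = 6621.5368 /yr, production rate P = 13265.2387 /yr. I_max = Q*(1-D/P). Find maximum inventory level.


D/P = 0.4992
1 - D/P = 0.5008
I_max = 1471.1200 * 0.5008 = 736.7891

736.7891 units


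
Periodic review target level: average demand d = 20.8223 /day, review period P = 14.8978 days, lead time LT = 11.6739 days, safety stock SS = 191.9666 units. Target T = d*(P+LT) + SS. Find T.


P + LT = 26.5717
d*(P+LT) = 20.8223 * 26.5717 = 553.2839
T = 553.2839 + 191.9666 = 745.2505

745.2505 units


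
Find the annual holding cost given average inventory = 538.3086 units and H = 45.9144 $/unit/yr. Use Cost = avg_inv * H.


Cost = 538.3086 * 45.9144 = 24716.1164

24716.1164 $/yr


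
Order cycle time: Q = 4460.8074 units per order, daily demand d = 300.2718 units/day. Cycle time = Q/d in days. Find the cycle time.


Cycle = 4460.8074 / 300.2718 = 14.8559

14.8559 days


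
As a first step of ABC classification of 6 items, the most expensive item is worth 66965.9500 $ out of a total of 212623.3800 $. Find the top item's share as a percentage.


Top item = 66965.9500
Total = 212623.3800
Percentage = 66965.9500 / 212623.3800 * 100 = 31.4951

31.4951%


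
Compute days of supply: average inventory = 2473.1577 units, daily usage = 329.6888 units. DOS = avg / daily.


DOS = 2473.1577 / 329.6888 = 7.5015

7.5015 days


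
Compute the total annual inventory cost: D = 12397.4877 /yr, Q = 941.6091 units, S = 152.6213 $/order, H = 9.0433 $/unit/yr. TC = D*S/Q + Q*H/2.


Ordering cost = D*S/Q = 2009.4545
Holding cost = Q*H/2 = 4257.6268
TC = 2009.4545 + 4257.6268 = 6267.0813

6267.0813 $/yr


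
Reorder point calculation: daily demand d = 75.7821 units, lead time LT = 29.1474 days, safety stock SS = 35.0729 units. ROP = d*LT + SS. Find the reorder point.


d*LT = 75.7821 * 29.1474 = 2208.8512
ROP = 2208.8512 + 35.0729 = 2243.9241

2243.9241 units


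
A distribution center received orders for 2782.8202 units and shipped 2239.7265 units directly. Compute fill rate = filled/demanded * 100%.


FR = 2239.7265 / 2782.8202 * 100 = 80.4841

80.4841%


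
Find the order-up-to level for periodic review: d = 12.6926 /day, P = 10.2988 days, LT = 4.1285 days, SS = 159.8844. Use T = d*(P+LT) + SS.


P + LT = 14.4273
d*(P+LT) = 12.6926 * 14.4273 = 183.1199
T = 183.1199 + 159.8844 = 343.0043

343.0043 units


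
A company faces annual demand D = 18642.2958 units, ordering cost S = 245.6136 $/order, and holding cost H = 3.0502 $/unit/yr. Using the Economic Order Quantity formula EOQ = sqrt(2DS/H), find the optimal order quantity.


2*D*S = 2 * 18642.2958 * 245.6136 = 9157602.7674
2*D*S/H = 3002295.8388
EOQ = sqrt(3002295.8388) = 1732.7134

1732.7134 units


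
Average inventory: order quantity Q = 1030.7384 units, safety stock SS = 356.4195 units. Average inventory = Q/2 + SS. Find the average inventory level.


Q/2 = 515.3692
Avg = 515.3692 + 356.4195 = 871.7887

871.7887 units


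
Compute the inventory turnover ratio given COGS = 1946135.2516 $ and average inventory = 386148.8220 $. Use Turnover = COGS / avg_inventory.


Turnover = 1946135.2516 / 386148.8220 = 5.0399

5.0399


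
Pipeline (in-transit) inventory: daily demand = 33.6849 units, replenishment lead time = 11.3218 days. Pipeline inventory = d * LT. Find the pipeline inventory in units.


Pipeline = 33.6849 * 11.3218 = 381.3737

381.3737 units


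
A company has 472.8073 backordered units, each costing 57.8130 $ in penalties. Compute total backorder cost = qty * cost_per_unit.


Total = 472.8073 * 57.8130 = 27334.4084

27334.4084 $


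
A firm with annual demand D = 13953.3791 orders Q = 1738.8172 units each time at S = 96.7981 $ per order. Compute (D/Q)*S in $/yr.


Number of orders = D/Q = 8.0246
Cost = 8.0246 * 96.7981 = 776.7697

776.7697 $/yr


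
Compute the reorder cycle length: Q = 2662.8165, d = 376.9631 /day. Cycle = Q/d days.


Cycle = 2662.8165 / 376.9631 = 7.0639

7.0639 days


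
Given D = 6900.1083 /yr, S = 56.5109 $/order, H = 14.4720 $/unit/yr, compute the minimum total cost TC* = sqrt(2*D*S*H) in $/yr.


2*D*S*H = 11286172.4193
TC* = sqrt(11286172.4193) = 3359.4899

3359.4899 $/yr


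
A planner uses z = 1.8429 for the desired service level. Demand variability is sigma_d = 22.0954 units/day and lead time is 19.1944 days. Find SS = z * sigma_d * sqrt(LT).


sqrt(LT) = sqrt(19.1944) = 4.3811
SS = 1.8429 * 22.0954 * 4.3811 = 178.3984

178.3984 units


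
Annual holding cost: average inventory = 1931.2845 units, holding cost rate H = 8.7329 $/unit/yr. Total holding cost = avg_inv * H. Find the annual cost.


Cost = 1931.2845 * 8.7329 = 16865.7144

16865.7144 $/yr


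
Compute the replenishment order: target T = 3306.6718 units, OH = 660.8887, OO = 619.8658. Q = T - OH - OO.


Inventory position = OH + OO = 660.8887 + 619.8658 = 1280.7545
Q = 3306.6718 - 1280.7545 = 2025.9173

2025.9173 units


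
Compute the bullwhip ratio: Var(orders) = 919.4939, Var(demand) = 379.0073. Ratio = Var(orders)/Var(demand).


BW = 919.4939 / 379.0073 = 2.4261

2.4261


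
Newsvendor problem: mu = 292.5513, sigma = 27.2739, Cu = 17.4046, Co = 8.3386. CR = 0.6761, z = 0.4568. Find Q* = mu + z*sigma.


CR = Cu/(Cu+Co) = 17.4046/(17.4046+8.3386) = 0.6761
z = 0.4568
Q* = 292.5513 + 0.4568 * 27.2739 = 305.0100

305.0100 units


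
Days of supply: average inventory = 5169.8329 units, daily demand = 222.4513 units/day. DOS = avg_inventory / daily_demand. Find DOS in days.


DOS = 5169.8329 / 222.4513 = 23.2403

23.2403 days


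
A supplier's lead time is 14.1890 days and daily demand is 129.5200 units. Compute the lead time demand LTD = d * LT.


LTD = 129.5200 * 14.1890 = 1837.7593

1837.7593 units


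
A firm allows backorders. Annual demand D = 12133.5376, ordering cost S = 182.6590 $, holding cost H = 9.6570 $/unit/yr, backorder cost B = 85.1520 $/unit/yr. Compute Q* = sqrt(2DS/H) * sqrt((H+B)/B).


sqrt(2DS/H) = 677.4982
sqrt((H+B)/B) = 1.0552
Q* = 677.4982 * 1.0552 = 714.8839

714.8839 units


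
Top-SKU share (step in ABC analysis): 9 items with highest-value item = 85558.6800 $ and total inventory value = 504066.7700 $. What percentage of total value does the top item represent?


Top item = 85558.6800
Total = 504066.7700
Percentage = 85558.6800 / 504066.7700 * 100 = 16.9737

16.9737%


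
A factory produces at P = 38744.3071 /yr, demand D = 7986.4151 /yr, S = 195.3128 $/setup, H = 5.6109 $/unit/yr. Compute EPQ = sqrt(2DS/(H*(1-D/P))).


1 - D/P = 1 - 0.2061 = 0.7939
H*(1-D/P) = 4.4543
2DS = 3119698.1903
EPQ = sqrt(700376.2058) = 836.8848

836.8848 units


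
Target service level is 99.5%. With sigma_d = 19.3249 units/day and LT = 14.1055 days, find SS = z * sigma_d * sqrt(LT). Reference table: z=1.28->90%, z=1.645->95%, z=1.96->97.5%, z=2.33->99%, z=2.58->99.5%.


From the table, SL = 99.5% corresponds to z = 2.58
sqrt(LT) = sqrt(14.1055) = 3.7557
SS = 2.58 * 19.3249 * 3.7557 = 187.2540

187.2540 units


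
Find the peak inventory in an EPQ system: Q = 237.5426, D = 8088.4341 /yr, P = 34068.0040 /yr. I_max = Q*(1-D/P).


D/P = 0.2374
1 - D/P = 0.7626
I_max = 237.5426 * 0.7626 = 181.1452

181.1452 units


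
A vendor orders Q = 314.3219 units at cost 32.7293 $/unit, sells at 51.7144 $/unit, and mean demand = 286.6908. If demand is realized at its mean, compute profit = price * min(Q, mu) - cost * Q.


Sales at mu = min(314.3219, 286.6908) = 286.6908
Revenue = 51.7144 * 286.6908 = 14826.0427
Total cost = 32.7293 * 314.3219 = 10287.5358
Profit = 14826.0427 - 10287.5358 = 4538.5069

4538.5069 $


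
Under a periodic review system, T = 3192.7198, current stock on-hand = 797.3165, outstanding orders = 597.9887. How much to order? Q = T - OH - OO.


Inventory position = OH + OO = 797.3165 + 597.9887 = 1395.3052
Q = 3192.7198 - 1395.3052 = 1797.4146

1797.4146 units


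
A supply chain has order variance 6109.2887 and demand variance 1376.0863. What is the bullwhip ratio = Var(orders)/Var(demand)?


BW = 6109.2887 / 1376.0863 = 4.4396

4.4396


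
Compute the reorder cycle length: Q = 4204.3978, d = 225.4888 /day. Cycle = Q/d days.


Cycle = 4204.3978 / 225.4888 = 18.6457

18.6457 days


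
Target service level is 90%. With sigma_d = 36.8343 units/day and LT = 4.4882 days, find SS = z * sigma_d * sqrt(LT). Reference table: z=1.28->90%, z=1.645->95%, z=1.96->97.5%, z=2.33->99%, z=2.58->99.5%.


From the table, SL = 90% corresponds to z = 1.28
sqrt(LT) = sqrt(4.4882) = 2.1185
SS = 1.28 * 36.8343 * 2.1185 = 99.8846

99.8846 units


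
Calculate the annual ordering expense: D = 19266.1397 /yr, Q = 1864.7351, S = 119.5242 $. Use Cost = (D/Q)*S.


Number of orders = D/Q = 10.3318
Cost = 10.3318 * 119.5242 = 1234.9046

1234.9046 $/yr


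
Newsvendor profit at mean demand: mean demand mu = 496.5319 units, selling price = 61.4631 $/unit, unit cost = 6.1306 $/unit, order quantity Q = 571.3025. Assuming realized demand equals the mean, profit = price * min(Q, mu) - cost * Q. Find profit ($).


Sales at mu = min(571.3025, 496.5319) = 496.5319
Revenue = 61.4631 * 496.5319 = 30518.3898
Total cost = 6.1306 * 571.3025 = 3502.4271
Profit = 30518.3898 - 3502.4271 = 27015.9627

27015.9627 $


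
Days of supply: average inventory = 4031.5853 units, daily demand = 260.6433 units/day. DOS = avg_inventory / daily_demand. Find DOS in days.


DOS = 4031.5853 / 260.6433 = 15.4678

15.4678 days


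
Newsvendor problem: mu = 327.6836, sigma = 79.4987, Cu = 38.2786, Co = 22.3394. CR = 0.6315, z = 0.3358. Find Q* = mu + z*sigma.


CR = Cu/(Cu+Co) = 38.2786/(38.2786+22.3394) = 0.6315
z = 0.3358
Q* = 327.6836 + 0.3358 * 79.4987 = 354.3793

354.3793 units


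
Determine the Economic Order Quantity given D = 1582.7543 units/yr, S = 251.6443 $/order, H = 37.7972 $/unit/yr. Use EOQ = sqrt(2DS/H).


2*D*S = 2 * 1582.7543 * 251.6443 = 796582.1958
2*D*S/H = 21075.1642
EOQ = sqrt(21075.1642) = 145.1729

145.1729 units


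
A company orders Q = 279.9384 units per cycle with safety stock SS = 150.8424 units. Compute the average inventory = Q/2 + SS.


Q/2 = 139.9692
Avg = 139.9692 + 150.8424 = 290.8116

290.8116 units


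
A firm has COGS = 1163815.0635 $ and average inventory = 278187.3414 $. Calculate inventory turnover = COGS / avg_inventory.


Turnover = 1163815.0635 / 278187.3414 = 4.1836

4.1836


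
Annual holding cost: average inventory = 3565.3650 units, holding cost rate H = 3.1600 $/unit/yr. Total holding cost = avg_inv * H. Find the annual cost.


Cost = 3565.3650 * 3.1600 = 11266.5534

11266.5534 $/yr


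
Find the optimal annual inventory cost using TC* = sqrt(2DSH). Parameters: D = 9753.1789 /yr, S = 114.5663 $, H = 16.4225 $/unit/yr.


2*D*S*H = 36700530.6827
TC* = sqrt(36700530.6827) = 6058.0963

6058.0963 $/yr


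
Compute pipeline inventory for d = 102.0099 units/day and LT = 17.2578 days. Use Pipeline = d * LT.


Pipeline = 102.0099 * 17.2578 = 1760.4665

1760.4665 units


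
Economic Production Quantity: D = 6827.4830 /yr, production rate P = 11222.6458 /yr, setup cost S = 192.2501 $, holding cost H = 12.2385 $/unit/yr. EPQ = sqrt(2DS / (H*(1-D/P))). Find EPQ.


1 - D/P = 1 - 0.6084 = 0.3916
H*(1-D/P) = 4.7930
2DS = 2625168.5790
EPQ = sqrt(547708.2659) = 740.0731

740.0731 units


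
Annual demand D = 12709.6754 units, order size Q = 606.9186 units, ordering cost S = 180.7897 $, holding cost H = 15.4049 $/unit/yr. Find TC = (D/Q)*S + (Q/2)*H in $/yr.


Ordering cost = D*S/Q = 3785.9746
Holding cost = Q*H/2 = 4674.7602
TC = 3785.9746 + 4674.7602 = 8460.7348

8460.7348 $/yr


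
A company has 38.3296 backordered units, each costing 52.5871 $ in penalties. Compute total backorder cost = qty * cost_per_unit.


Total = 38.3296 * 52.5871 = 2015.6425

2015.6425 $


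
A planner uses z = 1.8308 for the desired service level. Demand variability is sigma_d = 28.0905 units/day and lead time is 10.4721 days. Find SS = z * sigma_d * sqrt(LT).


sqrt(LT) = sqrt(10.4721) = 3.2361
SS = 1.8308 * 28.0905 * 3.2361 = 166.4245

166.4245 units


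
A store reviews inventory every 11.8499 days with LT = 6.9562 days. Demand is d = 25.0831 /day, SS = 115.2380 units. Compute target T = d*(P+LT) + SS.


P + LT = 18.8061
d*(P+LT) = 25.0831 * 18.8061 = 471.7153
T = 471.7153 + 115.2380 = 586.9533

586.9533 units


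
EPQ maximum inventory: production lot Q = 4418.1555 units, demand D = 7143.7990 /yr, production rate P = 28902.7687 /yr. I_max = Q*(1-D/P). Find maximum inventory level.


D/P = 0.2472
1 - D/P = 0.7528
I_max = 4418.1555 * 0.7528 = 3326.1350

3326.1350 units


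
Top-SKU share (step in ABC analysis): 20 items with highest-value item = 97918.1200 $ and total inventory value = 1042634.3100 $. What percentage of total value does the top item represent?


Top item = 97918.1200
Total = 1042634.3100
Percentage = 97918.1200 / 1042634.3100 * 100 = 9.3914

9.3914%


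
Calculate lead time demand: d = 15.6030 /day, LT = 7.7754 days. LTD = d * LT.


LTD = 15.6030 * 7.7754 = 121.3196

121.3196 units


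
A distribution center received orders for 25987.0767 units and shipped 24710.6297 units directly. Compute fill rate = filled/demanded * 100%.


FR = 24710.6297 / 25987.0767 * 100 = 95.0881

95.0881%


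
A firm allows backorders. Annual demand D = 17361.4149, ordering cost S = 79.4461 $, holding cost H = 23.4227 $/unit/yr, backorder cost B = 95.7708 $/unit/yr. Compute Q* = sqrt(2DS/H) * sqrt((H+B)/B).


sqrt(2DS/H) = 343.1827
sqrt((H+B)/B) = 1.1156
Q* = 343.1827 * 1.1156 = 382.8557

382.8557 units


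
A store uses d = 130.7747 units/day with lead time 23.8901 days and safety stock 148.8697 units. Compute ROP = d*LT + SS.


d*LT = 130.7747 * 23.8901 = 3124.2207
ROP = 3124.2207 + 148.8697 = 3273.0904

3273.0904 units


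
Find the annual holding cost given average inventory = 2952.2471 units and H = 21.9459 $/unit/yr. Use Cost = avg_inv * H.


Cost = 2952.2471 * 21.9459 = 64789.7196

64789.7196 $/yr


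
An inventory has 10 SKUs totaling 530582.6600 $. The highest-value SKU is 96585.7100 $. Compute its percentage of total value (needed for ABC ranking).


Top item = 96585.7100
Total = 530582.6600
Percentage = 96585.7100 / 530582.6600 * 100 = 18.2037

18.2037%


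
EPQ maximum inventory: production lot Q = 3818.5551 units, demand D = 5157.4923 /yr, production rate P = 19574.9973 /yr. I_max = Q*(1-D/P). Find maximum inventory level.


D/P = 0.2635
1 - D/P = 0.7365
I_max = 3818.5551 * 0.7365 = 2812.4672

2812.4672 units


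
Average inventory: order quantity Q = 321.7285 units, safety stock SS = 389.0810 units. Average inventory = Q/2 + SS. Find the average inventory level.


Q/2 = 160.8642
Avg = 160.8642 + 389.0810 = 549.9452

549.9452 units


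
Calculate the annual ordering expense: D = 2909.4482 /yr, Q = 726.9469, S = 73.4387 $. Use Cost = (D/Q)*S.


Number of orders = D/Q = 4.0023
Cost = 4.0023 * 73.4387 = 293.9226

293.9226 $/yr


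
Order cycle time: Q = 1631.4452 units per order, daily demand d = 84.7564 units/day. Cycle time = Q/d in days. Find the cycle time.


Cycle = 1631.4452 / 84.7564 = 19.2486

19.2486 days


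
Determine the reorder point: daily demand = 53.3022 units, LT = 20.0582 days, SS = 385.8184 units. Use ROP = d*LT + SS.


d*LT = 53.3022 * 20.0582 = 1069.1462
ROP = 1069.1462 + 385.8184 = 1454.9646

1454.9646 units


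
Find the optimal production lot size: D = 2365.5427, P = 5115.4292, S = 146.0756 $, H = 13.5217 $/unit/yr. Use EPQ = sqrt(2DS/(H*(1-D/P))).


1 - D/P = 1 - 0.4624 = 0.5376
H*(1-D/P) = 7.2688
2DS = 691096.1385
EPQ = sqrt(95076.7832) = 308.3452

308.3452 units


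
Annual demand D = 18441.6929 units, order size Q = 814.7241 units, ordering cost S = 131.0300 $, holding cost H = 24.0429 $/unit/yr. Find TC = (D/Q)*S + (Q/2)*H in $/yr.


Ordering cost = D*S/Q = 2965.9305
Holding cost = Q*H/2 = 9794.1650
TC = 2965.9305 + 9794.1650 = 12760.0955

12760.0955 $/yr


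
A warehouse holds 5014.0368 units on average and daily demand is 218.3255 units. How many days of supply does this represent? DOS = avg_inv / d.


DOS = 5014.0368 / 218.3255 = 22.9659

22.9659 days


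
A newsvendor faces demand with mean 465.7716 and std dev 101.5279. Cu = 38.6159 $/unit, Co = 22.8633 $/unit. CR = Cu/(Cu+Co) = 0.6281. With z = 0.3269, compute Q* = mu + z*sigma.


CR = Cu/(Cu+Co) = 38.6159/(38.6159+22.8633) = 0.6281
z = 0.3269
Q* = 465.7716 + 0.3269 * 101.5279 = 498.9611

498.9611 units


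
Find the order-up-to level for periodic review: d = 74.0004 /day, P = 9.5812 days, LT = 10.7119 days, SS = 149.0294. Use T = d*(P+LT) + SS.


P + LT = 20.2931
d*(P+LT) = 74.0004 * 20.2931 = 1501.6975
T = 1501.6975 + 149.0294 = 1650.7269

1650.7269 units


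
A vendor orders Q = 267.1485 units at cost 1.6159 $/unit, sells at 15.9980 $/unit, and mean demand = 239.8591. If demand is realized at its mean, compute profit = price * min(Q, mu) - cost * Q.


Sales at mu = min(267.1485, 239.8591) = 239.8591
Revenue = 15.9980 * 239.8591 = 3837.2659
Total cost = 1.6159 * 267.1485 = 431.6853
Profit = 3837.2659 - 431.6853 = 3405.5806

3405.5806 $


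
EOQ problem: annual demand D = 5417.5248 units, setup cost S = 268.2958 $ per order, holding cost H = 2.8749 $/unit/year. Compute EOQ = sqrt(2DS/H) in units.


2*D*S = 2 * 5417.5248 * 268.2958 = 2906998.3005
2*D*S/H = 1011165.0146
EOQ = sqrt(1011165.0146) = 1005.5670

1005.5670 units


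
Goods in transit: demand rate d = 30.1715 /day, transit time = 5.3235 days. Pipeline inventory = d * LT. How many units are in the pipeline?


Pipeline = 30.1715 * 5.3235 = 160.6180

160.6180 units


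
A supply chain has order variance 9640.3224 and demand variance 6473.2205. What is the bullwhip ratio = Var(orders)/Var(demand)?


BW = 9640.3224 / 6473.2205 = 1.4893

1.4893


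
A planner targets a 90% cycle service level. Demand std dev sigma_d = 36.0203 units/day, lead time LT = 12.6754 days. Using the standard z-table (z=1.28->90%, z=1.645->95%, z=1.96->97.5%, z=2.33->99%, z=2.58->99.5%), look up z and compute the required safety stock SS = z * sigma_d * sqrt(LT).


From the table, SL = 90% corresponds to z = 1.28
sqrt(LT) = sqrt(12.6754) = 3.5603
SS = 1.28 * 36.0203 * 3.5603 = 164.1490

164.1490 units


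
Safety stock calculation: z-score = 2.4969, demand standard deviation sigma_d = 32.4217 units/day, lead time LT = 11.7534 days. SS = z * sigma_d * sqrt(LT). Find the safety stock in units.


sqrt(LT) = sqrt(11.7534) = 3.4283
SS = 2.4969 * 32.4217 * 3.4283 = 277.5356

277.5356 units


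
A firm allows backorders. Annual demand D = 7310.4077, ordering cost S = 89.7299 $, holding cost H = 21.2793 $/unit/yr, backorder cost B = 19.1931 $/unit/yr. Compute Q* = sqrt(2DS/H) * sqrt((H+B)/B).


sqrt(2DS/H) = 248.2994
sqrt((H+B)/B) = 1.4521
Q* = 248.2994 * 1.4521 = 360.5642

360.5642 units


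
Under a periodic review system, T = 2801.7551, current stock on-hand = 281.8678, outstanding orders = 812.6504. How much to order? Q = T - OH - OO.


Inventory position = OH + OO = 281.8678 + 812.6504 = 1094.5182
Q = 2801.7551 - 1094.5182 = 1707.2369

1707.2369 units


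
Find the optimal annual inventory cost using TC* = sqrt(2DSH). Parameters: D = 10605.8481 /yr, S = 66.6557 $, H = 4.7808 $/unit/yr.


2*D*S*H = 6759479.6955
TC* = sqrt(6759479.6955) = 2599.8999

2599.8999 $/yr


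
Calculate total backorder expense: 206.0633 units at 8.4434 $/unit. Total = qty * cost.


Total = 206.0633 * 8.4434 = 1739.8749

1739.8749 $


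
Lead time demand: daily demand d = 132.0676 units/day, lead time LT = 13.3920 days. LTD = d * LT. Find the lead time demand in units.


LTD = 132.0676 * 13.3920 = 1768.6493

1768.6493 units


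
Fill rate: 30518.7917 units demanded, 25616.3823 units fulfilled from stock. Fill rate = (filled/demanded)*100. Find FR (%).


FR = 25616.3823 / 30518.7917 * 100 = 83.9364

83.9364%


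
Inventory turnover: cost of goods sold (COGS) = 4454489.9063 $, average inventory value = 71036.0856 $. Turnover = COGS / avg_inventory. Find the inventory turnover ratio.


Turnover = 4454489.9063 / 71036.0856 = 62.7074

62.7074


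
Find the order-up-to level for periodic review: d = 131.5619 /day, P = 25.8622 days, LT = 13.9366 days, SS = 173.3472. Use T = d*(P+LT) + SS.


P + LT = 39.7988
d*(P+LT) = 131.5619 * 39.7988 = 5236.0057
T = 5236.0057 + 173.3472 = 5409.3529

5409.3529 units


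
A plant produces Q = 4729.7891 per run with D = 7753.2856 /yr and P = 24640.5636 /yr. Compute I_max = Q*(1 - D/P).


D/P = 0.3147
1 - D/P = 0.6853
I_max = 4729.7891 * 0.6853 = 3241.5356

3241.5356 units


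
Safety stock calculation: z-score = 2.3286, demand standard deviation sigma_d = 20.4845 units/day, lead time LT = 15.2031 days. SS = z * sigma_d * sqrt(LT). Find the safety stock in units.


sqrt(LT) = sqrt(15.2031) = 3.8991
SS = 2.3286 * 20.4845 * 3.8991 = 185.9886

185.9886 units


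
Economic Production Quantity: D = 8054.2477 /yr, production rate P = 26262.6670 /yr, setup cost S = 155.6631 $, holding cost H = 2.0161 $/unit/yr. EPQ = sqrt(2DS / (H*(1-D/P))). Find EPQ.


1 - D/P = 1 - 0.3067 = 0.6933
H*(1-D/P) = 1.3978
2DS = 2507498.3303
EPQ = sqrt(1793887.3371) = 1339.3608

1339.3608 units


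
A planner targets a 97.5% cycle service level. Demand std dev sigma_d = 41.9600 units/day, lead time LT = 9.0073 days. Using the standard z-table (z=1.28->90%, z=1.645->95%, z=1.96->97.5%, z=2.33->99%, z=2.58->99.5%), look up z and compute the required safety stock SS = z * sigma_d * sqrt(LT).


From the table, SL = 97.5% corresponds to z = 1.96
sqrt(LT) = sqrt(9.0073) = 3.0012
SS = 1.96 * 41.9600 * 3.0012 = 246.8248

246.8248 units


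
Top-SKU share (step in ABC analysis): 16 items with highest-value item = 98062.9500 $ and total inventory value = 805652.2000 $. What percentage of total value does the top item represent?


Top item = 98062.9500
Total = 805652.2000
Percentage = 98062.9500 / 805652.2000 * 100 = 12.1719

12.1719%


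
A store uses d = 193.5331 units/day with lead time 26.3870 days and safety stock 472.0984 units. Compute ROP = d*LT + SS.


d*LT = 193.5331 * 26.3870 = 5106.7579
ROP = 5106.7579 + 472.0984 = 5578.8563

5578.8563 units


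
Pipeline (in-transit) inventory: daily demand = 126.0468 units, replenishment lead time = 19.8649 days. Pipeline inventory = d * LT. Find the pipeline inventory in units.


Pipeline = 126.0468 * 19.8649 = 2503.9071

2503.9071 units


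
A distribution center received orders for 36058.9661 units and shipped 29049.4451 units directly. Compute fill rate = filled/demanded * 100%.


FR = 29049.4451 / 36058.9661 * 100 = 80.5609

80.5609%


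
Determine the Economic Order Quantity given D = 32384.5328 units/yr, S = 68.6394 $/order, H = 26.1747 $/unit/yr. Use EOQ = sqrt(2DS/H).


2*D*S = 2 * 32384.5328 * 68.6394 = 4445709.8013
2*D*S/H = 169847.5933
EOQ = sqrt(169847.5933) = 412.1257

412.1257 units


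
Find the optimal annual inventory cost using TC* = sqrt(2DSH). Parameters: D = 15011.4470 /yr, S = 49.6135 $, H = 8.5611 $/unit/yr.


2*D*S*H = 12752108.1835
TC* = sqrt(12752108.1835) = 3571.0094

3571.0094 $/yr


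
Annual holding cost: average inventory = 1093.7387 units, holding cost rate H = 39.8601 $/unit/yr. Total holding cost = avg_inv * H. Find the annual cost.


Cost = 1093.7387 * 39.8601 = 43596.5340

43596.5340 $/yr


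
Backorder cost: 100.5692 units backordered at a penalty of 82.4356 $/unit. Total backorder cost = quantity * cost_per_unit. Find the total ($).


Total = 100.5692 * 82.4356 = 8290.4823

8290.4823 $


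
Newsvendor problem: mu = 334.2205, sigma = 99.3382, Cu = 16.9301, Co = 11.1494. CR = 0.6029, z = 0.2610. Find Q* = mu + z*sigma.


CR = Cu/(Cu+Co) = 16.9301/(16.9301+11.1494) = 0.6029
z = 0.2610
Q* = 334.2205 + 0.2610 * 99.3382 = 360.1478

360.1478 units


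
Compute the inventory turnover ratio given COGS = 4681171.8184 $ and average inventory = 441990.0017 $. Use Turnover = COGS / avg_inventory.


Turnover = 4681171.8184 / 441990.0017 = 10.5911

10.5911


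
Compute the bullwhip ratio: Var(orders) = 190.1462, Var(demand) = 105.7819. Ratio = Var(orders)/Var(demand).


BW = 190.1462 / 105.7819 = 1.7975

1.7975


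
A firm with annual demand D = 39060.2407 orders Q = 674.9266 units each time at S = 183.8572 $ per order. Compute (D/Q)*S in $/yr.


Number of orders = D/Q = 57.8733
Cost = 57.8733 * 183.8572 = 10640.4259

10640.4259 $/yr


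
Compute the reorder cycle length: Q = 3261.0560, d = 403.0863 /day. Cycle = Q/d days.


Cycle = 3261.0560 / 403.0863 = 8.0902

8.0902 days


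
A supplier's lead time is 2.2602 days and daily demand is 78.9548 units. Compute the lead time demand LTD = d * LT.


LTD = 78.9548 * 2.2602 = 178.4536

178.4536 units


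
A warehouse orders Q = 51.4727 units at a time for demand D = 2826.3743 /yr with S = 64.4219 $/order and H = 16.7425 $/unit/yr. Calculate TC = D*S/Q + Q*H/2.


Ordering cost = D*S/Q = 3537.4170
Holding cost = Q*H/2 = 430.8908
TC = 3537.4170 + 430.8908 = 3968.3078

3968.3078 $/yr


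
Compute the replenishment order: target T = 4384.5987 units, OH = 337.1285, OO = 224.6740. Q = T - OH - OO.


Inventory position = OH + OO = 337.1285 + 224.6740 = 561.8025
Q = 4384.5987 - 561.8025 = 3822.7962

3822.7962 units


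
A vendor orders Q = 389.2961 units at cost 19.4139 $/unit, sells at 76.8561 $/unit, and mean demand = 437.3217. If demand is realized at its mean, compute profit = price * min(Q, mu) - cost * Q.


Sales at mu = min(389.2961, 437.3217) = 389.2961
Revenue = 76.8561 * 389.2961 = 29919.7800
Total cost = 19.4139 * 389.2961 = 7557.7556
Profit = 29919.7800 - 7557.7556 = 22362.0244

22362.0244 $


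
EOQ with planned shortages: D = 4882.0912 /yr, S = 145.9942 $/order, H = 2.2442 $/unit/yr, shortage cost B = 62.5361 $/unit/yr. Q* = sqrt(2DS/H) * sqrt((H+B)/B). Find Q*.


sqrt(2DS/H) = 796.9938
sqrt((H+B)/B) = 1.0178
Q* = 796.9938 * 1.0178 = 811.1684

811.1684 units


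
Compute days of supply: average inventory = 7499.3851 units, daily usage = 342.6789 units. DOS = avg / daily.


DOS = 7499.3851 / 342.6789 = 21.8846

21.8846 days


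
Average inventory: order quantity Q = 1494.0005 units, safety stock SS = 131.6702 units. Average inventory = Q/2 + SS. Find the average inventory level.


Q/2 = 747.0003
Avg = 747.0003 + 131.6702 = 878.6705

878.6705 units


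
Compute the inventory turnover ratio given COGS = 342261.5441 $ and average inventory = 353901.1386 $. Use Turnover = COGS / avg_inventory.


Turnover = 342261.5441 / 353901.1386 = 0.9671

0.9671


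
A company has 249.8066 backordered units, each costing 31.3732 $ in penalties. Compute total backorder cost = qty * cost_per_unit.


Total = 249.8066 * 31.3732 = 7837.2324

7837.2324 $


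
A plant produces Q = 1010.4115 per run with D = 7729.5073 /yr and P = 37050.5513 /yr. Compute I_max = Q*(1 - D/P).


D/P = 0.2086
1 - D/P = 0.7914
I_max = 1010.4115 * 0.7914 = 799.6189

799.6189 units


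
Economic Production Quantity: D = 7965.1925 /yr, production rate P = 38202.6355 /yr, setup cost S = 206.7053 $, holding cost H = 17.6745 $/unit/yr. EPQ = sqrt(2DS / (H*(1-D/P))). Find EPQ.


1 - D/P = 1 - 0.2085 = 0.7915
H*(1-D/P) = 13.9894
2DS = 3292895.0105
EPQ = sqrt(235385.1223) = 485.1650

485.1650 units


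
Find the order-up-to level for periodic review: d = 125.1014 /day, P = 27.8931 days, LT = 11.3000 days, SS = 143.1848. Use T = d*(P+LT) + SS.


P + LT = 39.1931
d*(P+LT) = 125.1014 * 39.1931 = 4903.1117
T = 4903.1117 + 143.1848 = 5046.2965

5046.2965 units


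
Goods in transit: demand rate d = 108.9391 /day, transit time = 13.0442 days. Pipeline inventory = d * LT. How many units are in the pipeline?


Pipeline = 108.9391 * 13.0442 = 1421.0234

1421.0234 units


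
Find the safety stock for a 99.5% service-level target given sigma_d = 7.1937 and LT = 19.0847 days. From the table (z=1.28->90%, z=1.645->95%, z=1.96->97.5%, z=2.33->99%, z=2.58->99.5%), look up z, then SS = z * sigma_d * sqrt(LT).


From the table, SL = 99.5% corresponds to z = 2.58
sqrt(LT) = sqrt(19.0847) = 4.3686
SS = 2.58 * 7.1937 * 4.3686 = 81.0802

81.0802 units


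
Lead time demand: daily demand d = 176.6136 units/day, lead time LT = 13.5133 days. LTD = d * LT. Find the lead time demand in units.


LTD = 176.6136 * 13.5133 = 2386.6326

2386.6326 units
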